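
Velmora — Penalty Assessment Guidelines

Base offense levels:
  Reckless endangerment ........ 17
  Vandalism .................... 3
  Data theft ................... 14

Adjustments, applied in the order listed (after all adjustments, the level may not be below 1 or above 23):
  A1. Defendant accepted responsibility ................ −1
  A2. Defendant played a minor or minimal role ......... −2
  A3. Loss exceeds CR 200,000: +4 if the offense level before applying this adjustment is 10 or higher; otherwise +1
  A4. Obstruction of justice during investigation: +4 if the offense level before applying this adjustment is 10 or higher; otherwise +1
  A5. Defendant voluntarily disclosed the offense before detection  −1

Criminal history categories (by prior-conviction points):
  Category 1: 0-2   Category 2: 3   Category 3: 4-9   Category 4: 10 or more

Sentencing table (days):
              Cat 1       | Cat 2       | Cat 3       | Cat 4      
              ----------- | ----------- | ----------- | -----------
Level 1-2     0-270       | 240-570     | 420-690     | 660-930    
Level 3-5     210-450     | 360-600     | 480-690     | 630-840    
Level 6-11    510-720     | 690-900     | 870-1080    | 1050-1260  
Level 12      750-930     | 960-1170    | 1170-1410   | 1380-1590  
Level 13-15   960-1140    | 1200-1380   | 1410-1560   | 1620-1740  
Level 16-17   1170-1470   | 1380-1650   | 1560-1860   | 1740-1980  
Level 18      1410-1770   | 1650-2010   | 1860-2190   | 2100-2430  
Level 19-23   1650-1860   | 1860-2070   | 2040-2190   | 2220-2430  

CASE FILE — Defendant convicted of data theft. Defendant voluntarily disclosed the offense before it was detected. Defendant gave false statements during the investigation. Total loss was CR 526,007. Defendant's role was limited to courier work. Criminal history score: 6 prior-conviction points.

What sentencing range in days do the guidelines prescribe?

2040-2190 days

Base offense level for data theft: 14.
A2 applies: 14 − 2 = 12.
A3 applies (level before this adjustment is 12 ≥ 10, so +4): 12 + 4 = 16.
A4 applies (level before this adjustment is 16 ≥ 10, so +4): 16 + 4 = 20.
A5 applies: 20 − 1 = 19.
Final offense level: 19.
Criminal history: 6 prior points → Category 3 (4-9).
Level 19 falls in the 19-23 band.
Grid: Level 19-23 × Category 3 = 2040-2190 days.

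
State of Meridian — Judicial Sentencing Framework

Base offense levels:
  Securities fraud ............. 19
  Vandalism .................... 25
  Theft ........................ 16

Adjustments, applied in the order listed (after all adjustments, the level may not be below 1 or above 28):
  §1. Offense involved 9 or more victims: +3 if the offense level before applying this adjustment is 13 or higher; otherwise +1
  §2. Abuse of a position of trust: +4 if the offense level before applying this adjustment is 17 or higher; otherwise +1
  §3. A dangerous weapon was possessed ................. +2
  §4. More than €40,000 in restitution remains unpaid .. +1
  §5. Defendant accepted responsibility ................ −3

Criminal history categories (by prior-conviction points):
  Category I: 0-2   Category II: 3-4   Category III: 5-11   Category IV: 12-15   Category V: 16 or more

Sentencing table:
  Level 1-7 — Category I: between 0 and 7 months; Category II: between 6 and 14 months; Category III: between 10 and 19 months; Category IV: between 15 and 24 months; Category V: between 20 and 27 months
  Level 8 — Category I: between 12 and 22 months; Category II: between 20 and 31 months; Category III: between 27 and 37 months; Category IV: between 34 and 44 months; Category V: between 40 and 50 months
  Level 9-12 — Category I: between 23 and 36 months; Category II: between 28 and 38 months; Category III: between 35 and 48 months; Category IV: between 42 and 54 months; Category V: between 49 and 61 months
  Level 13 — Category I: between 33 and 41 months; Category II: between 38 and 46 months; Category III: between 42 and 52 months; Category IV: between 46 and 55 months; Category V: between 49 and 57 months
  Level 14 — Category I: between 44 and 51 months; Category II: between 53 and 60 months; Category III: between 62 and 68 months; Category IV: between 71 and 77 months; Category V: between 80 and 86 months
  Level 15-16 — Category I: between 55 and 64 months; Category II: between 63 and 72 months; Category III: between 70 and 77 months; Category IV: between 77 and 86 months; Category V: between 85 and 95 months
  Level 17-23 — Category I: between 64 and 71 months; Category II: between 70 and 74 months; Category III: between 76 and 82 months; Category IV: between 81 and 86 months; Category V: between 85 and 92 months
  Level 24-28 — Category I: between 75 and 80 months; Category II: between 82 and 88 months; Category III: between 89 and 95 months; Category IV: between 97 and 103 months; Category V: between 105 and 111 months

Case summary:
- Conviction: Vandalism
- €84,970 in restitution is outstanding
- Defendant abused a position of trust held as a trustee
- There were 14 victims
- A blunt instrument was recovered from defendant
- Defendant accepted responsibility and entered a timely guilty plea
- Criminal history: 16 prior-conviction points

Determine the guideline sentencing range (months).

105-111 months

Base offense level for vandalism: 25.
§1 applies (level before this adjustment is 25 ≥ 13, so +3): 25 + 3 = 28.
§2 applies (level before this adjustment is 28 ≥ 17, so +4): 28 + 4 = 32.
§3 applies: 32 + 2 = 34.
§4 applies: 34 + 1 = 35.
§5 applies: 35 − 3 = 32.
Level 32 exceeds the maximum of 28; capped at 28.
Final offense level: 28.
Criminal history: 16 prior points → Category V (16+).
Level 28 falls in the 24-28 band.
Grid: Level 24-28 × Category V = 105-111 months.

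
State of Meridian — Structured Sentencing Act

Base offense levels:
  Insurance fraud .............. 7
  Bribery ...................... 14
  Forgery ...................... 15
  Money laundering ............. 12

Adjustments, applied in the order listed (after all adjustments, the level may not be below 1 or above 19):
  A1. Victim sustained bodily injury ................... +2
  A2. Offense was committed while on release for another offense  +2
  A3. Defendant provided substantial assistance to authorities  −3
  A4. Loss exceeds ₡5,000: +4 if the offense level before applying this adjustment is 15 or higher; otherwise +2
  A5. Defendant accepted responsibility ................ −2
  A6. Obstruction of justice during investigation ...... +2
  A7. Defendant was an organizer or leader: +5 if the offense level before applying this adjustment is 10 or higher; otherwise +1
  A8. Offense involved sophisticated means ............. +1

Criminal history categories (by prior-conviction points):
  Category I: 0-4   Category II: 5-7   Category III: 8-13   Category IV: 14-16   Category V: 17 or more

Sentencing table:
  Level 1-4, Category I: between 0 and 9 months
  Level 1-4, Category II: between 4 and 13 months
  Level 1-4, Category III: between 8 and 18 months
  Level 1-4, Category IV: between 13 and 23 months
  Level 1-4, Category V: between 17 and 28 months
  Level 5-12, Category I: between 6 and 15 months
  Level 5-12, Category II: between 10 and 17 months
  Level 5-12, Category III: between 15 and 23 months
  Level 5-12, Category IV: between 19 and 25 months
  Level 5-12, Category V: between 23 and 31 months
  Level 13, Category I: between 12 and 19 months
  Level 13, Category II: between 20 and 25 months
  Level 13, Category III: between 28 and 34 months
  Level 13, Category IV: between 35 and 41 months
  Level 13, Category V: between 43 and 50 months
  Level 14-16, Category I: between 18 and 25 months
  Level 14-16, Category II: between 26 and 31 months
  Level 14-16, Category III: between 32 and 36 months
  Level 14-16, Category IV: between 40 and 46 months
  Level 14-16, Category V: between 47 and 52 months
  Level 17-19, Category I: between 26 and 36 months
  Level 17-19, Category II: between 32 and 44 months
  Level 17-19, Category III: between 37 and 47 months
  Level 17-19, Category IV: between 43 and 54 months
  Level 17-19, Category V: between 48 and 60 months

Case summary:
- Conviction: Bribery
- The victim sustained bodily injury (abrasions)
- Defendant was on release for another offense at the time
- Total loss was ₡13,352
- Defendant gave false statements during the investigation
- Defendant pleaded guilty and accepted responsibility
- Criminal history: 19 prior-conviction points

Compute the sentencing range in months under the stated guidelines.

48-60 months

Base offense level for bribery: 14.
A1 applies: 14 + 2 = 16.
A2 applies: 16 + 2 = 18.
A3 does not apply.
A4 applies (level before this adjustment is 18 ≥ 15, so +4): 18 + 4 = 22.
A5 applies: 22 − 2 = 20.
A6 applies: 20 + 2 = 22.
A8 does not apply.
Level 22 exceeds the maximum of 19; capped at 19.
Final offense level: 19.
Criminal history: 19 prior points → Category V (17+).
Level 19 falls in the 17-19 band.
Grid: Level 17-19 × Category V = 48-60 months.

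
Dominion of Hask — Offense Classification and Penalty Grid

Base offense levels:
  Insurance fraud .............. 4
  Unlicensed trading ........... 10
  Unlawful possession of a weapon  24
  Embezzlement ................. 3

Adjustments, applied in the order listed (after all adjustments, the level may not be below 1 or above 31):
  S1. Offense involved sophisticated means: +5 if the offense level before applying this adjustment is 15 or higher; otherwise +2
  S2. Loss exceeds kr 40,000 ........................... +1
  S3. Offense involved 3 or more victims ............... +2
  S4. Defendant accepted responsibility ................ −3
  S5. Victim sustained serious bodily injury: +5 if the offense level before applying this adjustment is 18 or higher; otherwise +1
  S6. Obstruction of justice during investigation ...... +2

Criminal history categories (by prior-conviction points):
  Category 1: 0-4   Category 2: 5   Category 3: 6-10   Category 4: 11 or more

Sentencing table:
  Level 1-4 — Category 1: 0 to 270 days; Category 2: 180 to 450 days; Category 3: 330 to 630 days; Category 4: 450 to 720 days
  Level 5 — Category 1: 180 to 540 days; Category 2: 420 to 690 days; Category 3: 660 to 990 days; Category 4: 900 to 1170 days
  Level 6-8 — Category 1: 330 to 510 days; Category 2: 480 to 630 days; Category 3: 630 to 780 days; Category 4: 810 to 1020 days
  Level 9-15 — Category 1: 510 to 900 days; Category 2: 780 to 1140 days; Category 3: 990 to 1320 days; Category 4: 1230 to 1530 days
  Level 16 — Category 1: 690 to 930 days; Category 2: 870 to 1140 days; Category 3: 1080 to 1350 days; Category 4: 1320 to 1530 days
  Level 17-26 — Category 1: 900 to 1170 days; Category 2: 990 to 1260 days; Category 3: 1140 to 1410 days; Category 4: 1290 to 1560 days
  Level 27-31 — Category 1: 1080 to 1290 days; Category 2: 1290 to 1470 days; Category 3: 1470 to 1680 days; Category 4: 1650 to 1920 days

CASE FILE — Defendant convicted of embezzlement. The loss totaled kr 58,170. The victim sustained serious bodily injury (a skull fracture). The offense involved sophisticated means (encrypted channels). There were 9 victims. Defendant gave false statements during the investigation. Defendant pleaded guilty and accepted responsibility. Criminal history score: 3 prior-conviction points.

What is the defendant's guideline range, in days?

Base offense level for embezzlement: 3.
S1 applies (level before this adjustment is 3 < 15, so +2): 3 + 2 = 5.
S2 applies: 5 + 1 = 6.
S3 applies: 6 + 2 = 8.
S4 applies: 8 − 3 = 5.
S5 applies (level before this adjustment is 5 < 18, so +1): 5 + 1 = 6.
S6 applies: 6 + 2 = 8.
Final offense level: 8.
Criminal history: 3 prior points → Category 1 (0-4).
Level 8 falls in the 6-8 band.
Grid: Level 6-8 × Category 1 = 330-510 days.

330-510 days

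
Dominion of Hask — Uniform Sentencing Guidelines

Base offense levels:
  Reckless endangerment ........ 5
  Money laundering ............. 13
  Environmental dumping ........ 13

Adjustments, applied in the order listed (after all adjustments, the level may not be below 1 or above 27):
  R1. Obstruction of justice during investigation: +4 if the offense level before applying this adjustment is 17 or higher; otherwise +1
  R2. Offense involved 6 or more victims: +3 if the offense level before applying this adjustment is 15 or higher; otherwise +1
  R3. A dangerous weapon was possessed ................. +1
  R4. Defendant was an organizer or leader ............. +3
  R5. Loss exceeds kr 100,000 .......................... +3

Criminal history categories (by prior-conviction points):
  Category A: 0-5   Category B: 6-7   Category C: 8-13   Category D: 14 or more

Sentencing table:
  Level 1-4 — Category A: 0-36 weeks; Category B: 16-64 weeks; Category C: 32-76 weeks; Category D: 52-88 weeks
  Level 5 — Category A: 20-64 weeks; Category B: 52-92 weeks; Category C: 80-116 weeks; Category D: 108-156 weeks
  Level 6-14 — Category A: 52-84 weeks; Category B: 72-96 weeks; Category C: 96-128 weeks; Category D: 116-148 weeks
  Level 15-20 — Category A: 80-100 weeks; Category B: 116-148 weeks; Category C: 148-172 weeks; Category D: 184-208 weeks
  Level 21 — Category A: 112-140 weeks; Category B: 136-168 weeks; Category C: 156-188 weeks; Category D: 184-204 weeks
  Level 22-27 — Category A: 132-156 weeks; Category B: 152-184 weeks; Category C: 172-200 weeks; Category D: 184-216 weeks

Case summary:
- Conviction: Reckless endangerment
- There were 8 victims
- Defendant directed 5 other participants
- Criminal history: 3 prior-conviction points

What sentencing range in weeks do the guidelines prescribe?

52-84 weeks

Base offense level for reckless endangerment: 5.
R2 applies (level before this adjustment is 5 < 15, so +1): 5 + 1 = 6.
R4 applies: 6 + 3 = 9.
Final offense level: 9.
Criminal history: 3 prior points → Category A (0-5).
Level 9 falls in the 6-14 band.
Grid: Level 6-14 × Category A = 52-84 weeks.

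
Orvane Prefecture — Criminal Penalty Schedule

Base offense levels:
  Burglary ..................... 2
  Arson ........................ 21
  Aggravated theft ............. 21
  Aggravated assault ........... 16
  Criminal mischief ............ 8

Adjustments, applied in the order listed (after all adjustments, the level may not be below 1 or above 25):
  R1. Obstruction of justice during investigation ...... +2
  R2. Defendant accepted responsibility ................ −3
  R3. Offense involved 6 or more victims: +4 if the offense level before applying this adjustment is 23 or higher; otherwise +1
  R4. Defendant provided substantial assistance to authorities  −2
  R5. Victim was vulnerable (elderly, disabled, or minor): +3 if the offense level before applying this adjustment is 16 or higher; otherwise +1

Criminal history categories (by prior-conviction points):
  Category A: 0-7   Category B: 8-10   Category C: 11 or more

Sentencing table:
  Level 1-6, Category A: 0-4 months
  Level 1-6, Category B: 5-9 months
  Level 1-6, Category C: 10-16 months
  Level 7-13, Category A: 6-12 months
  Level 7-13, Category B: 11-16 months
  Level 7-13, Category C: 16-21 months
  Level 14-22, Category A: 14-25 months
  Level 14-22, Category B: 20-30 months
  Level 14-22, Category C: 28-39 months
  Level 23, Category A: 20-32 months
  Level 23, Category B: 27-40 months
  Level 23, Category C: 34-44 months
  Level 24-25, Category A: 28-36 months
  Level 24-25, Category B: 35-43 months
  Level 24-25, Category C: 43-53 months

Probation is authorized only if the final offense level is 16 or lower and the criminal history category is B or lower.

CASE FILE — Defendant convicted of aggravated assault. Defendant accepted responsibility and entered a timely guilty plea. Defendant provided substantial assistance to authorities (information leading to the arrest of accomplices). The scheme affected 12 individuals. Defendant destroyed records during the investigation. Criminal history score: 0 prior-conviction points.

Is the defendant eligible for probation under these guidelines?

Base offense level for aggravated assault: 16.
R1 applies: 16 + 2 = 18.
R2 applies: 18 − 3 = 15.
R3 applies (level before this adjustment is 15 < 23, so +1): 15 + 1 = 16.
R4 applies: 16 − 2 = 14.
R5 does not apply.
Final offense level: 14.
Criminal history: 0 prior points → Category A (0-7).
Level 14 falls in the 14-22 band.
Grid: Level 14-22 × Category A = 14-25 months.
Probation check: level 14 ≤ 16 and category A ≤ B → eligible.

Yes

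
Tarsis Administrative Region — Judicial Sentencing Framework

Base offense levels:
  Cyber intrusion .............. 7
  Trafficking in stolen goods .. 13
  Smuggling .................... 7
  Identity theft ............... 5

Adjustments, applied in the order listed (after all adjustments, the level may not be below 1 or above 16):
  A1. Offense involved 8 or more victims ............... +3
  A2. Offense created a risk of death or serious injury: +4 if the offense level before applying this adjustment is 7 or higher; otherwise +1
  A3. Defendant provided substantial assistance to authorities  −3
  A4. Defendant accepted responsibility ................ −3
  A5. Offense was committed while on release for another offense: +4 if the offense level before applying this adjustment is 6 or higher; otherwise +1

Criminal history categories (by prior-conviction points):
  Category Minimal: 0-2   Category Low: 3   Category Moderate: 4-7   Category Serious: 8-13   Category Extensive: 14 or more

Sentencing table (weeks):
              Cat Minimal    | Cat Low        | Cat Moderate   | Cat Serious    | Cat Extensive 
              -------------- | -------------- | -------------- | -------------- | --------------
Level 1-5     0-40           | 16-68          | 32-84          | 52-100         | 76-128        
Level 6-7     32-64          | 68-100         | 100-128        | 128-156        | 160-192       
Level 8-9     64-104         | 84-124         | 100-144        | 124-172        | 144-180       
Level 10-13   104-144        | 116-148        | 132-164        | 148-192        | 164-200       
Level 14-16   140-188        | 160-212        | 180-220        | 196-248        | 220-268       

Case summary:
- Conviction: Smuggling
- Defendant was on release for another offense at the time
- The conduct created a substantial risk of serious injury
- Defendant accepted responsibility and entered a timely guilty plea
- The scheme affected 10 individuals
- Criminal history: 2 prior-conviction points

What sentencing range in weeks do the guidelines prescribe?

Base offense level for smuggling: 7.
A1 applies: 7 + 3 = 10.
A2 applies (level before this adjustment is 10 ≥ 7, so +4): 10 + 4 = 14.
A3 does not apply.
A4 applies: 14 − 3 = 11.
A5 applies (level before this adjustment is 11 ≥ 6, so +4): 11 + 4 = 15.
Final offense level: 15.
Criminal history: 2 prior points → Category Minimal (0-2).
Level 15 falls in the 14-16 band.
Grid: Level 14-16 × Category Minimal = 140-188 weeks.

140-188 weeks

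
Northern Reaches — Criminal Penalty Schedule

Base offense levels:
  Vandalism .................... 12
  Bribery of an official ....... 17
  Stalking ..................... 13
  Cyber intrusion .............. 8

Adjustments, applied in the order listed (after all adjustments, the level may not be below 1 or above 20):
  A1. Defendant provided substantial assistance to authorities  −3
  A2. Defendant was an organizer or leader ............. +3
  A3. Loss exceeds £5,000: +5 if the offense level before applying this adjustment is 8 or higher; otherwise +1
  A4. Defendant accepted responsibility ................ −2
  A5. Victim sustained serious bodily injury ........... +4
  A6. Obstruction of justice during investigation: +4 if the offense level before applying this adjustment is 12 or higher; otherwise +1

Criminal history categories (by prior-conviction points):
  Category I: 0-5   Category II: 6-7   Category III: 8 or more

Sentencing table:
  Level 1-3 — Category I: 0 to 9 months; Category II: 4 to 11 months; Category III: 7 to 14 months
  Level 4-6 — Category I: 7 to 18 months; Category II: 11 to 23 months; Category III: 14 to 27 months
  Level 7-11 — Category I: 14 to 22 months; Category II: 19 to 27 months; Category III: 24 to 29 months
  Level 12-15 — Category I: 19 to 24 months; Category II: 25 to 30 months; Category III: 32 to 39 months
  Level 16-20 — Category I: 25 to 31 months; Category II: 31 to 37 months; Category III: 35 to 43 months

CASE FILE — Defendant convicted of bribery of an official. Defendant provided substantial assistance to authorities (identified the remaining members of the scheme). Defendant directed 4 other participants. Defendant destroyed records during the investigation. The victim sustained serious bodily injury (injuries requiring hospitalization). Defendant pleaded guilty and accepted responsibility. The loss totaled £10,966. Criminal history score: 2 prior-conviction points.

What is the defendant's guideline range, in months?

25-31 months

Base offense level for bribery of an official: 17.
A1 applies: 17 − 3 = 14.
A2 applies: 14 + 3 = 17.
A3 applies (level before this adjustment is 17 ≥ 8, so +5): 17 + 5 = 22.
A4 applies: 22 − 2 = 20.
A5 applies: 20 + 4 = 24.
A6 applies (level before this adjustment is 24 ≥ 12, so +4): 24 + 4 = 28.
Level 28 exceeds the maximum of 20; capped at 20.
Final offense level: 20.
Criminal history: 2 prior points → Category I (0-5).
Level 20 falls in the 16-20 band.
Grid: Level 16-20 × Category I = 25-31 months.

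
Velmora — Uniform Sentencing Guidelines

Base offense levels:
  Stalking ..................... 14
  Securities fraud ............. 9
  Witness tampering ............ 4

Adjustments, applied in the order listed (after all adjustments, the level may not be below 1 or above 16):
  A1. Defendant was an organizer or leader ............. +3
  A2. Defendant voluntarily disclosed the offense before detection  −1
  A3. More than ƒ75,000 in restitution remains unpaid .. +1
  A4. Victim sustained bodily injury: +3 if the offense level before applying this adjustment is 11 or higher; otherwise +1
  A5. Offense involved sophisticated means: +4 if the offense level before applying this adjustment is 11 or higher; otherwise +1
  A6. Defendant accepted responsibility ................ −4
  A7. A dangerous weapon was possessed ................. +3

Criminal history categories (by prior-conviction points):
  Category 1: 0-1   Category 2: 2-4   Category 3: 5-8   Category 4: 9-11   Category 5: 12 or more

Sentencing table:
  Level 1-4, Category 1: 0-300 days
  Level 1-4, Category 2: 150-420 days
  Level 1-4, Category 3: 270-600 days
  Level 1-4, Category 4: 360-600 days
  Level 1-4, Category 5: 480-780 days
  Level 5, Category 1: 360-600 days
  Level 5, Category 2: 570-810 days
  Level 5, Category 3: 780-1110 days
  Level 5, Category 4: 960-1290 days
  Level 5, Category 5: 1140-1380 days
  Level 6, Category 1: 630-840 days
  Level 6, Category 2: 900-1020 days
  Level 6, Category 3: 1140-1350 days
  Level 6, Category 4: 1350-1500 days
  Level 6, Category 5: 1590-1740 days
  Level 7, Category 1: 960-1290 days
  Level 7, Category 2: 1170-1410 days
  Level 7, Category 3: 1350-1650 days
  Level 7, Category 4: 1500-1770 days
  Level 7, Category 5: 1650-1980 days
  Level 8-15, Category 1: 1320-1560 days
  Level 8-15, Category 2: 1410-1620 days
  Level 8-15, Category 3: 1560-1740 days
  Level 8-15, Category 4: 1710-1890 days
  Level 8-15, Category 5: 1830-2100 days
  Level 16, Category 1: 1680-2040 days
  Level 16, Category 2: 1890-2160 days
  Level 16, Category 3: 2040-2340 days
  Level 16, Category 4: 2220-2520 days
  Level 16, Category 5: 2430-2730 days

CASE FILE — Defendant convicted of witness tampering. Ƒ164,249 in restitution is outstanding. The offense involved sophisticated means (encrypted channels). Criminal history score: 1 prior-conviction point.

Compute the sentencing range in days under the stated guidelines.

Base offense level for witness tampering: 4.
A1 does not apply.
A3 applies: 4 + 1 = 5.
A5 applies (level before this adjustment is 5 < 11, so +1): 5 + 1 = 6.
A6 does not apply.
Final offense level: 6.
Criminal history: 1 prior point → Category 1 (0-1).
Level 6 falls in the 6 band.
Grid: Level 6 × Category 1 = 630-840 days.

630-840 days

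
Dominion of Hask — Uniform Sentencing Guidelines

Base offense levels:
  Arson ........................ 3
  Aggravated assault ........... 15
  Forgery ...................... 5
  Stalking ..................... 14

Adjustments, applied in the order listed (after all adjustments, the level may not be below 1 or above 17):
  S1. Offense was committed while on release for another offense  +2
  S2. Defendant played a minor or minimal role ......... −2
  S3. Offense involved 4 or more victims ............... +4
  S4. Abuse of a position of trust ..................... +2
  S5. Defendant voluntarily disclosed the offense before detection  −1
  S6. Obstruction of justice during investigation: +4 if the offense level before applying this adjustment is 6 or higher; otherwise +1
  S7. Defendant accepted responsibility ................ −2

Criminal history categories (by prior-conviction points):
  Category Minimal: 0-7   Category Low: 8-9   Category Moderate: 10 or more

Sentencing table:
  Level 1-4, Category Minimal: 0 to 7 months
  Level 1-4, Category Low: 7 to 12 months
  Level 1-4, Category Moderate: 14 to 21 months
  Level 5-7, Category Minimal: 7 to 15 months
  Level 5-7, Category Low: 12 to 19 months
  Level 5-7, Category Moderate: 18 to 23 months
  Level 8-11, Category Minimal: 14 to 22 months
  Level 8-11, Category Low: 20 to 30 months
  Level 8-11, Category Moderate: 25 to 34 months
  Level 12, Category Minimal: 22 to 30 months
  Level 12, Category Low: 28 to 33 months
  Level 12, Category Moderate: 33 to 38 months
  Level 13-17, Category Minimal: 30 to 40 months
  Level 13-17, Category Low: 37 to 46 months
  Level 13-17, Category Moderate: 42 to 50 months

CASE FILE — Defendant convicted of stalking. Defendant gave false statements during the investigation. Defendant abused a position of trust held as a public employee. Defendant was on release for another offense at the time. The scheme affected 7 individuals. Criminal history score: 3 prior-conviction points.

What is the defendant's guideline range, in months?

Base offense level for stalking: 14.
S1 applies: 14 + 2 = 16.
S2 does not apply.
S3 applies: 16 + 4 = 20.
S4 applies: 20 + 2 = 22.
S6 applies (level before this adjustment is 22 ≥ 6, so +4): 22 + 4 = 26.
Level 26 exceeds the maximum of 17; capped at 17.
Final offense level: 17.
Criminal history: 3 prior points → Category Minimal (0-7).
Level 17 falls in the 13-17 band.
Grid: Level 13-17 × Category Minimal = 30-40 months.

30-40 months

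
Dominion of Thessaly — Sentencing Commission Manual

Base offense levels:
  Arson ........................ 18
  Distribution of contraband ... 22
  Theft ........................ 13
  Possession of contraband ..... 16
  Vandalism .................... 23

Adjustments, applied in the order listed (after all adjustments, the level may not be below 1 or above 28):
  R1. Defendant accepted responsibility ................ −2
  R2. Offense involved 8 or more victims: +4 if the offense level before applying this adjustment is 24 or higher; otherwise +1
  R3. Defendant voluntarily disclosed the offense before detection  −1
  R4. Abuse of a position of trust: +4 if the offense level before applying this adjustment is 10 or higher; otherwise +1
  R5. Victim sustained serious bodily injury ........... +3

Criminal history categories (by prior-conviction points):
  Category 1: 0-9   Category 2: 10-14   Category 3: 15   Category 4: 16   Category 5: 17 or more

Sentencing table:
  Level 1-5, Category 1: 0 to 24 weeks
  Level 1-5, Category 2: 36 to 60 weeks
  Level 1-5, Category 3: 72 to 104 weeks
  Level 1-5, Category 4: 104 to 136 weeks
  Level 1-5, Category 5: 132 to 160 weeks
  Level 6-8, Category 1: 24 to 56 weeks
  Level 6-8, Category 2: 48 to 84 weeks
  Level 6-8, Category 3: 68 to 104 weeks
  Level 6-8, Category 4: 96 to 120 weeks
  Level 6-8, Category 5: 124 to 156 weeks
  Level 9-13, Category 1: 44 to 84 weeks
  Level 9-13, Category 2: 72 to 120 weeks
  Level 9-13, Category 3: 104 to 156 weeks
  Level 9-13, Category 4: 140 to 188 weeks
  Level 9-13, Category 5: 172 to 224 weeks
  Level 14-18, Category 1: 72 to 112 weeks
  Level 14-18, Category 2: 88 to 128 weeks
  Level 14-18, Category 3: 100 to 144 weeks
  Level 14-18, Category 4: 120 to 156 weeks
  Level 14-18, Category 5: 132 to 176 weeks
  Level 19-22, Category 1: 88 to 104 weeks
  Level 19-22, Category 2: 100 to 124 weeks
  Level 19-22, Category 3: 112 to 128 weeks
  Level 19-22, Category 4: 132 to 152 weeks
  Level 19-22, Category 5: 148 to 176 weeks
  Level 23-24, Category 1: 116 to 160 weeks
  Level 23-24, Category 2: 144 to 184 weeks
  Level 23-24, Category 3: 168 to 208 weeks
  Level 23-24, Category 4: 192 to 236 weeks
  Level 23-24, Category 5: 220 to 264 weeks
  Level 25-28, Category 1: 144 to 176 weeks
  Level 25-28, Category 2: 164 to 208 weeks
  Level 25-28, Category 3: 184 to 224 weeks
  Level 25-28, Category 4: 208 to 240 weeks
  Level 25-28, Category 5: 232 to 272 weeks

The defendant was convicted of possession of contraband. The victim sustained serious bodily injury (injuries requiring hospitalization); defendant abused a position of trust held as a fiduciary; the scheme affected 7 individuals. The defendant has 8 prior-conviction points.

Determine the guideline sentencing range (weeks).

Base offense level for possession of contraband: 16.
R4 applies (level before this adjustment is 16 ≥ 10, so +4): 16 + 4 = 20.
R5 applies: 20 + 3 = 23.
Final offense level: 23.
Criminal history: 8 prior points → Category 1 (0-9).
Level 23 falls in the 23-24 band.
Grid: Level 23-24 × Category 1 = 116-160 weeks.

116-160 weeks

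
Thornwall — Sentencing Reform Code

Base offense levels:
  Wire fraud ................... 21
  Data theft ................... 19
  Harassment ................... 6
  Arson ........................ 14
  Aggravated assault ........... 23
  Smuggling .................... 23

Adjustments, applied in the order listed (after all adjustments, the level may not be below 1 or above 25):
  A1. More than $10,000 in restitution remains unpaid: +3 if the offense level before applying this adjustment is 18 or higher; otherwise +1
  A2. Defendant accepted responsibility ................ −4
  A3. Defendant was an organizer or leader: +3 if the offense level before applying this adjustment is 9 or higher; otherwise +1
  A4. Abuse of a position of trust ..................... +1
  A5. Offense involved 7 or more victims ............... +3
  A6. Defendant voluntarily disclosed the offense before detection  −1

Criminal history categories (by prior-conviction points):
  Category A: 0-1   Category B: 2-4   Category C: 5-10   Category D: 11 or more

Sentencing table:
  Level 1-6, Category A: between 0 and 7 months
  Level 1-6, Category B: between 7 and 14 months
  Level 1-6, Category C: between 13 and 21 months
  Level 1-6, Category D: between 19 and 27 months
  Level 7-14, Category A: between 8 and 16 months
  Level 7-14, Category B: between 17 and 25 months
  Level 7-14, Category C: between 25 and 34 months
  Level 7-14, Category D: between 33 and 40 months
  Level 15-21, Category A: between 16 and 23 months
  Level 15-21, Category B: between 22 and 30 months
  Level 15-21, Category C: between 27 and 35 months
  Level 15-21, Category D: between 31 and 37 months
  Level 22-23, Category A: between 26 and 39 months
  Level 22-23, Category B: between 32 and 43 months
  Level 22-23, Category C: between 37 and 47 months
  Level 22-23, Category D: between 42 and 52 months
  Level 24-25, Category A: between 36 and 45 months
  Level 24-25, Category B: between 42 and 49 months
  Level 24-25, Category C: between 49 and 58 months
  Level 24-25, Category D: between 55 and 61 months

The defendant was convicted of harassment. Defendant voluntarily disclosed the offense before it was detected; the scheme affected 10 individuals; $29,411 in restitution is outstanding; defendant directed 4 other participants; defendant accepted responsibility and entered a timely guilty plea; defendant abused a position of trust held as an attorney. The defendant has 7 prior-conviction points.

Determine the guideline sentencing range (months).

Base offense level for harassment: 6.
A1 applies (level before this adjustment is 6 < 18, so +1): 6 + 1 = 7.
A2 applies: 7 − 4 = 3.
A3 applies (level before this adjustment is 3 < 9, so +1): 3 + 1 = 4.
A4 applies: 4 + 1 = 5.
A5 applies: 5 + 3 = 8.
A6 applies: 8 − 1 = 7.
Final offense level: 7.
Criminal history: 7 prior points → Category C (5-10).
Level 7 falls in the 7-14 band.
Grid: Level 7-14 × Category C = 25-34 months.

25-34 months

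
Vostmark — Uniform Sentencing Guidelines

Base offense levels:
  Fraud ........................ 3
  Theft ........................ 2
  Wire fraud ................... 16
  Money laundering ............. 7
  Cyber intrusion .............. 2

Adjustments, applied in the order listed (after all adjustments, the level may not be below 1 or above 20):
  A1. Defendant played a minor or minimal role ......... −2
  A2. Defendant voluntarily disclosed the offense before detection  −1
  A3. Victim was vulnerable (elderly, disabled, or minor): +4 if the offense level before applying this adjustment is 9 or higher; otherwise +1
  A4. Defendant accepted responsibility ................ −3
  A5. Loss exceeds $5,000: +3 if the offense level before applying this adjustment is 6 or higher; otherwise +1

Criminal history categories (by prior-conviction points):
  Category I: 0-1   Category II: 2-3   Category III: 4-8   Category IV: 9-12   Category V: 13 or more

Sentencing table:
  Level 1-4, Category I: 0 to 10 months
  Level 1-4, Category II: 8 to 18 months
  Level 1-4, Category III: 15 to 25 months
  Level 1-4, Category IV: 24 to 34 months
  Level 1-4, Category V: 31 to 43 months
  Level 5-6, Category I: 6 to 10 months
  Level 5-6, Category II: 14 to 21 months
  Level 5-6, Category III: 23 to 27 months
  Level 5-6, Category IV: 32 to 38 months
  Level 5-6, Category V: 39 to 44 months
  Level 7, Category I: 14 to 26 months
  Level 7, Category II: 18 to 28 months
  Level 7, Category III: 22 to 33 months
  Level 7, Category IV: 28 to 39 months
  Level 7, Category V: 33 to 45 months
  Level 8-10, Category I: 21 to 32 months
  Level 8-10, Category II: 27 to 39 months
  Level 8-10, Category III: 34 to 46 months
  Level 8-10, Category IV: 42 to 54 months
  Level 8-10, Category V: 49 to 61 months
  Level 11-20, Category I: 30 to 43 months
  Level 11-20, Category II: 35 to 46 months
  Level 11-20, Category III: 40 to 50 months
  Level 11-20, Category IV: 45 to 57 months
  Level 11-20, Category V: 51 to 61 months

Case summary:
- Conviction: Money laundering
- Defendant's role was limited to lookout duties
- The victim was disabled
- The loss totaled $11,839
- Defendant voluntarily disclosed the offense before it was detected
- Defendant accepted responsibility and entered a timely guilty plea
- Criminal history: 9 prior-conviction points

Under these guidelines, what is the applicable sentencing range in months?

24-34 months

Base offense level for money laundering: 7.
A1 applies: 7 − 2 = 5.
A2 applies: 5 − 1 = 4.
A3 applies (level before this adjustment is 4 < 9, so +1): 4 + 1 = 5.
A4 applies: 5 − 3 = 2.
A5 applies (level before this adjustment is 2 < 6, so +1): 2 + 1 = 3.
Final offense level: 3.
Criminal history: 9 prior points → Category IV (9-12).
Level 3 falls in the 1-4 band.
Grid: Level 1-4 × Category IV = 24-34 months.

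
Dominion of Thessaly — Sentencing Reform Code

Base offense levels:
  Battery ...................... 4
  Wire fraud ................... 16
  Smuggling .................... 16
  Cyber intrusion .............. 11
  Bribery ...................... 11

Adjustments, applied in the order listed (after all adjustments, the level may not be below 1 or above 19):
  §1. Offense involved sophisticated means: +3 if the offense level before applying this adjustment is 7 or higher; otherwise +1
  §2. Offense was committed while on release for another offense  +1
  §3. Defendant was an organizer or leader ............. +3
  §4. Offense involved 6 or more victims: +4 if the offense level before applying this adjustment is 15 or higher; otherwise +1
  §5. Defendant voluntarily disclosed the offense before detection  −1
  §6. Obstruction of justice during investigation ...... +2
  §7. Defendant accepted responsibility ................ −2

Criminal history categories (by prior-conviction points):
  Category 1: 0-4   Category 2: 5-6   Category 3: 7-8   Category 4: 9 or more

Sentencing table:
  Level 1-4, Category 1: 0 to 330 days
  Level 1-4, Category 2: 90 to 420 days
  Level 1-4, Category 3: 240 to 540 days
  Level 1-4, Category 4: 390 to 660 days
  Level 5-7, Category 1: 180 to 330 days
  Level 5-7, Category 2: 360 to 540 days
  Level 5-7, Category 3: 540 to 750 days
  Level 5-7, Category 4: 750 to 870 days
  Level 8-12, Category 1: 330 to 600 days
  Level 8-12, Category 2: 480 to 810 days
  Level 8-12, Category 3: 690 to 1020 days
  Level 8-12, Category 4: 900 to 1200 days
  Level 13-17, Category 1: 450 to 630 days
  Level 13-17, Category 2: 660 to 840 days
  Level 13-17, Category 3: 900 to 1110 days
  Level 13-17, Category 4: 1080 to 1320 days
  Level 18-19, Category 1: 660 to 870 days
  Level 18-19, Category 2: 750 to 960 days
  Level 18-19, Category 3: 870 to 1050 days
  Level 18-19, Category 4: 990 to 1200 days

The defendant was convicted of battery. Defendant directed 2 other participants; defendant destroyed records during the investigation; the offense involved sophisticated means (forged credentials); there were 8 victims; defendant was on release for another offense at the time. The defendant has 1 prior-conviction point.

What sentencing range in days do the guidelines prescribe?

Base offense level for battery: 4.
§1 applies (level before this adjustment is 4 < 7, so +1): 4 + 1 = 5.
§2 applies: 5 + 1 = 6.
§3 applies: 6 + 3 = 9.
§4 applies (level before this adjustment is 9 < 15, so +1): 9 + 1 = 10.
§6 applies: 10 + 2 = 12.
Final offense level: 12.
Criminal history: 1 prior point → Category 1 (0-4).
Level 12 falls in the 8-12 band.
Grid: Level 8-12 × Category 1 = 330-600 days.

330-600 days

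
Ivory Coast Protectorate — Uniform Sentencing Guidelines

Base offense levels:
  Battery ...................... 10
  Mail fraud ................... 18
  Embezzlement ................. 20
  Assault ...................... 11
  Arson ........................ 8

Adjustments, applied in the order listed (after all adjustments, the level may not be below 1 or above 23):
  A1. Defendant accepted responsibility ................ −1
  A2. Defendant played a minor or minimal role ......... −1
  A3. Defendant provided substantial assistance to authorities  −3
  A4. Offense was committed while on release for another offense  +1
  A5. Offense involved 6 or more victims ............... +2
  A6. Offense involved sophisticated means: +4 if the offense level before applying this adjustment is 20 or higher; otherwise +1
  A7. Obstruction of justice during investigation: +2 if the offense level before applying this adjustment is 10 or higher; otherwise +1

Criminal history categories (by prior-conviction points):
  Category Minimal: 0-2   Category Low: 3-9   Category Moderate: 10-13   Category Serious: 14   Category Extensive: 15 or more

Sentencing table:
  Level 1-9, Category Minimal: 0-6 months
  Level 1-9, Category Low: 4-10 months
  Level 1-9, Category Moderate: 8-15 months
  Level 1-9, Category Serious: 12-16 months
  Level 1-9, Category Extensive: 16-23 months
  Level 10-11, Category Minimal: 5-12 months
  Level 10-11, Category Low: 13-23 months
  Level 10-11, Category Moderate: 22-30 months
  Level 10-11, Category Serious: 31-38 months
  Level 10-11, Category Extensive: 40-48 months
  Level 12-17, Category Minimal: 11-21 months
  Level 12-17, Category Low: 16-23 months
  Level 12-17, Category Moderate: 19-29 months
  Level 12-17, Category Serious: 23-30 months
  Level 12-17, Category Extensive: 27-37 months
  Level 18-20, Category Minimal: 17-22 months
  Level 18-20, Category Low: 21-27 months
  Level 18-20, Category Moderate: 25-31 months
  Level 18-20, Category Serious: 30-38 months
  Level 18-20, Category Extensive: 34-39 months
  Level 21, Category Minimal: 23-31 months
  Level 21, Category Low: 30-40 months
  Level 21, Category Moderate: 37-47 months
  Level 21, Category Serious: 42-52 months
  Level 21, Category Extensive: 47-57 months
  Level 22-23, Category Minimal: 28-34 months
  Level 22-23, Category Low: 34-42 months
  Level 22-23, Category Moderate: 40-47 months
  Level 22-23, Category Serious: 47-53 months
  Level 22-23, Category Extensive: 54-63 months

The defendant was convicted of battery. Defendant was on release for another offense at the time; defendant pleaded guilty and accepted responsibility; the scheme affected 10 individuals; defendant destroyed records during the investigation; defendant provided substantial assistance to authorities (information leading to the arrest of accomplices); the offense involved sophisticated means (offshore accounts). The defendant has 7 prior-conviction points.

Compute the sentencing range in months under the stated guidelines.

16-23 months

Base offense level for battery: 10.
A1 applies: 10 − 1 = 9.
A3 applies: 9 − 3 = 6.
A4 applies: 6 + 1 = 7.
A5 applies: 7 + 2 = 9.
A6 applies (level before this adjustment is 9 < 20, so +1): 9 + 1 = 10.
A7 applies (level before this adjustment is 10 ≥ 10, so +2): 10 + 2 = 12.
Final offense level: 12.
Criminal history: 7 prior points → Category Low (3-9).
Level 12 falls in the 12-17 band.
Grid: Level 12-17 × Category Low = 16-23 months.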